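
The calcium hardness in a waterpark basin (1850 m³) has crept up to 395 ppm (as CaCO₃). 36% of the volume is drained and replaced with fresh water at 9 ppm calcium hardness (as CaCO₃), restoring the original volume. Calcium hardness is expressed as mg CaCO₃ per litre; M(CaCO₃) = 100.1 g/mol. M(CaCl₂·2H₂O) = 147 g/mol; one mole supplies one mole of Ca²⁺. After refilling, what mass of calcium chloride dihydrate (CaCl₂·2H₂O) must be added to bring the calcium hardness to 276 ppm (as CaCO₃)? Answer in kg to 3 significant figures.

54.2 kg

Volume: 1850 m³ = 1,850,000 L.
After draining 36% and refilling: 395 × 0.64 + 9 × 0.36 = 256.04 ppm.
Deficit to target: 276 − 256.04 = 19.96 mg/L.
As CaCO₃: 19.96 mg/L × 1,850,000 L = 36,930 g; ÷ 100.1 = 368.9 mol Ca²⁺.
Mass: 368.9 × 147 = 54,230 g.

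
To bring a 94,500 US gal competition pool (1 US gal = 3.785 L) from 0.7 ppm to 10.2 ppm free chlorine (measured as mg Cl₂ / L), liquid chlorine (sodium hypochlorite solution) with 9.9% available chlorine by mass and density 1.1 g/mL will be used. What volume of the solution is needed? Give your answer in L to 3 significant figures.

Volume: 94,500 US gal × 3.785 L/gal = 357,682 L.
Chlorine deficit: 10.2 − 0.7 = 9.5 ppm = 9.5 mg/L as Cl₂.
Cl₂ equivalent needed: 9.5 mg/L × 357,682 L = 3,398,000 mg = 3398 g.
Product at 9.9% available chlorine: 3398 / 0.099 = 34,320 g.
Volume at density 1.1 g/mL: 34,320 g ÷ 1.1 g/mL = 31,200 mL.

31.2 L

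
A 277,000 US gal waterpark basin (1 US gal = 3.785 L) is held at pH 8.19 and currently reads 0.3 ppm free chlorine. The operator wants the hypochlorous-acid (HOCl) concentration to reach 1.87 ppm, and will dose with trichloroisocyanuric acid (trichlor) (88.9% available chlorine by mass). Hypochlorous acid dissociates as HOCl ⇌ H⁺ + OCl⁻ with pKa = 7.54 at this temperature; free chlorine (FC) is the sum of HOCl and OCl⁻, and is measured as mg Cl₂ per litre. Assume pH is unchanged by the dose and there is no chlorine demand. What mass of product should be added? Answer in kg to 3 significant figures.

11.7 kg

Volume: 277,000 US gal × 3.785 L/gal = 1,048,445 L.
[OCl⁻]/[HOCl] = 10^(pH − pKa) = 10^(8.19 − 7.54) = 4.467; fraction as HOCl = 1/(1 + 4.467) = 0.1829.
Free chlorine required for 1.87 ppm HOCl: 1.87 / 0.1829 = 10.22 ppm.
FC to add: 10.22 − 0.3 = 9.923 mg/L as Cl₂.
Cl₂ equivalent: 9.923 mg/L × 1,048,445 L = 10,400 g.
Product at 88.9% available Cl: 10,400 / 0.889 = 11,700 g.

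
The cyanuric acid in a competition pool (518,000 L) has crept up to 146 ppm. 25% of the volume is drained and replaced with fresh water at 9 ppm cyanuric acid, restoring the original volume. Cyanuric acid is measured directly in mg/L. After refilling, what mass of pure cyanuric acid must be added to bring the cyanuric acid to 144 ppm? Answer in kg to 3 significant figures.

16.7 kg

After draining 25% and refilling: 146 × 0.75 + 9 × 0.25 = 111.75 ppm.
Deficit to target: 144 − 111.75 = 32.25 mg/L.
Mass: 32.25 mg/L × 518,000 L = 16,710 g cyanuric acid.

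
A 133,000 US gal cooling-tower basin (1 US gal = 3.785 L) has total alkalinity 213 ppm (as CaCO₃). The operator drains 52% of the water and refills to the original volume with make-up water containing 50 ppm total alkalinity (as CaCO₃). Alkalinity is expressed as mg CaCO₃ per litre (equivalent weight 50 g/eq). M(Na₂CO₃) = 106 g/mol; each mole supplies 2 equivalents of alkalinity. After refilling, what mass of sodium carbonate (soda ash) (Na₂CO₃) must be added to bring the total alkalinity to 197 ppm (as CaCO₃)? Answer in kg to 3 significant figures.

36.7 kg

Volume: 133,000 US gal × 3.785 L/gal = 503,405 L.
After draining 52% and refilling: 213 × 0.48 + 50 × 0.52 = 128.24 ppm.
Deficit to target: 197 − 128.24 = 68.76 mg/L.
As CaCO₃: 68.76 mg/L × 503,405 L = 34,610 g; ÷ 50 g/eq ÷ 2 = 346.1 mol Na₂CO₃.
Mass: 346.1 × 106 = 36,690 g.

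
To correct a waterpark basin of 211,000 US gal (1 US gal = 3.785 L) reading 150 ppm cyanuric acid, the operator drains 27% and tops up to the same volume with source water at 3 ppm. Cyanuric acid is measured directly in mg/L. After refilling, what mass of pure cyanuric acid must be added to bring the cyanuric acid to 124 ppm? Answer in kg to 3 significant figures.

10.9 kg

Volume: 211,000 US gal × 3.785 L/gal = 798,635 L.
After draining 27% and refilling: 150 × 0.73 + 3 × 0.27 = 110.31 ppm.
Deficit to target: 124 − 110.31 = 13.69 mg/L.
Mass: 13.69 mg/L × 798,635 L = 10,930 g cyanuric acid.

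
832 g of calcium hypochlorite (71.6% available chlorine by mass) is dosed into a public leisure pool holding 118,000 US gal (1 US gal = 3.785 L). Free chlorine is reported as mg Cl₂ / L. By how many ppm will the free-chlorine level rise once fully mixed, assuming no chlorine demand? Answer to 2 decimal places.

1.33 ppm

Volume: 118,000 US gal × 3.785 L/gal = 446,630 L.
Available chlorine delivered: 832 g × 0.716 = 595.7 g as Cl₂.
Concentration rise: 595.7 g / 446,630 L = 1.334 mg/L = 1.33 ppm.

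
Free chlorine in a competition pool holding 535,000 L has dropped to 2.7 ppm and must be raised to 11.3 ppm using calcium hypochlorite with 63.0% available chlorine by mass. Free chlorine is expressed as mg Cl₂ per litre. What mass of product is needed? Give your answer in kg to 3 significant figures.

Chlorine deficit: 11.3 − 2.7 = 8.6 ppm = 8.6 mg/L as Cl₂.
Cl₂ equivalent needed: 8.6 mg/L × 535,000 L = 4,601,000 mg = 4601 g.
Product at 63.0% available chlorine: 4601 / 0.63 = 7303 g.

7.30 kg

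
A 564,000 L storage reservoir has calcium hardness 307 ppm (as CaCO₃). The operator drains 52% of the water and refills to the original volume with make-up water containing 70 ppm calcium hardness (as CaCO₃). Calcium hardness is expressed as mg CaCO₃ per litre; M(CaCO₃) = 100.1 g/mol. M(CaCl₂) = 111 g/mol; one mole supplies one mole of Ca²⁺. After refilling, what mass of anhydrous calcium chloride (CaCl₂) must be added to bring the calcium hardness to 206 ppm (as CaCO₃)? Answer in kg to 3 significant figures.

After draining 52% and refilling: 307 × 0.48 + 70 × 0.52 = 183.76 ppm.
Deficit to target: 206 − 183.76 = 22.24 mg/L.
As CaCO₃: 22.24 mg/L × 564,000 L = 12,540 g; ÷ 100.1 = 125.3 mol Ca²⁺.
Mass: 125.3 × 111 = 13,910 g.

13.9 kg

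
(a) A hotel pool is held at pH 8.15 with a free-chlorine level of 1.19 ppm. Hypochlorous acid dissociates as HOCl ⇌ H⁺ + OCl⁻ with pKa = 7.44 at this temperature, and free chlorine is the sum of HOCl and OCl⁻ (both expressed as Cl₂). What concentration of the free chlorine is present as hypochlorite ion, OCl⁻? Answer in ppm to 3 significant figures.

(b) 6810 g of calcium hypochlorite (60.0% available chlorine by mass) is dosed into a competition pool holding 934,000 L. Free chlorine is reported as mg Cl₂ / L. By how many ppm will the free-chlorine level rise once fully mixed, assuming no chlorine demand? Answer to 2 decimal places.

(a) 0.996 ppm; (b) 4.37 ppm

(a) [OCl⁻]/[HOCl] = 10^(pH − pKa) = 10^(8.15 − 7.44) = 10^0.71 = 5.129.
(a) Fraction as HOCl = 1 / (1 + 5.129) = 0.1632.
(a) OCl⁻ = (1 − 0.1632) × 1.19 ppm = 0.9958 ppm.

(b) Available chlorine delivered: 6810 g × 0.6 = 4086 g as Cl₂.
(b) Concentration rise: 4086 g / 934,000 L = 4.375 mg/L = 4.37 ppm.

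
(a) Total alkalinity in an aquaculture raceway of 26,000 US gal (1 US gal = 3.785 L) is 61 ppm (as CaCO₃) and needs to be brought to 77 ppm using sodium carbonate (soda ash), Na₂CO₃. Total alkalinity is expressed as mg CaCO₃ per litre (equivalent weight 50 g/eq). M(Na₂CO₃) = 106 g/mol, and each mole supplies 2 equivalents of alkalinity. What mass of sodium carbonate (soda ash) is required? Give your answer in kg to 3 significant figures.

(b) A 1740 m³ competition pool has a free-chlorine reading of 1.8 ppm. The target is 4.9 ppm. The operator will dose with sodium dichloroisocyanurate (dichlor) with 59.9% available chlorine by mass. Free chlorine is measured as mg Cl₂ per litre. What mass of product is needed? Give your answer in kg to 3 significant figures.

(a) 1.67 kg; (b) 9.01 kg

(a) Volume: 26,000 US gal × 3.785 L/gal = 98,410 L.
(a) Alkalinity to add: (77 − 61) = 16 mg/L as CaCO₃ × 98,410 L = 1575 g as CaCO₃.
(a) Equivalents: 1575 g ÷ 50 g/eq = 31.49 eq.
(a) Each mole of Na₂CO₃ supplies 2 eq, so 31.49 / 2 = 15.75 mol.
(a) Mass: 15.75 mol × 106 g/mol = 1669 g.

(b) Volume: 1740 m³ = 1,740,000 L.
(b) Chlorine deficit: 4.9 − 1.8 = 3.1 ppm = 3.1 mg/L as Cl₂.
(b) Cl₂ equivalent needed: 3.1 mg/L × 1,740,000 L = 5,394,000 mg = 5394 g.
(b) Product at 59.9% available chlorine: 5394 / 0.599 = 9005 g.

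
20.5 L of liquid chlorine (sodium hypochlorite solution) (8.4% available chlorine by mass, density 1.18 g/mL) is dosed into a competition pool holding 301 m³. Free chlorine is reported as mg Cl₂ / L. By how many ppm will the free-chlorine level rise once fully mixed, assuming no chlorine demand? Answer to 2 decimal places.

6.75 ppm

Volume: 301 m³ = 301,000 L.
Mass of solution: 20.5 L × 1000 mL/L × 1.18 g/mL = 24,190 g.
Available chlorine delivered: 24,190 g × 0.084 = 2032 g as Cl₂.
Concentration rise: 2032 g / 301,000 L = 6.751 mg/L = 6.75 ppm.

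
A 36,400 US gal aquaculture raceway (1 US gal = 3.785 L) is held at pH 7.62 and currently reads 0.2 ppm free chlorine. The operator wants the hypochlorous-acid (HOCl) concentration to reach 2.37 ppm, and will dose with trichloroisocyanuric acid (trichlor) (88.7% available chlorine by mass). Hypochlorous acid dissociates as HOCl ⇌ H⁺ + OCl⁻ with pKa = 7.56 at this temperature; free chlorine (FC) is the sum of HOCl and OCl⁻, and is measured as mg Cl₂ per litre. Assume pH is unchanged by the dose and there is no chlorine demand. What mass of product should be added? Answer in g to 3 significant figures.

760 g

Volume: 36,400 US gal × 3.785 L/gal = 137,774 L.
[OCl⁻]/[HOCl] = 10^(pH − pKa) = 10^(7.62 − 7.56) = 1.148; fraction as HOCl = 1/(1 + 1.148) = 0.4655.
Free chlorine required for 2.37 ppm HOCl: 2.37 / 0.4655 = 5.091 ppm.
FC to add: 5.091 − 0.2 = 4.891 mg/L as Cl₂.
Cl₂ equivalent: 4.891 mg/L × 137,774 L = 673.9 g.
Product at 88.7% available Cl: 673.9 / 0.887 = 759.7 g.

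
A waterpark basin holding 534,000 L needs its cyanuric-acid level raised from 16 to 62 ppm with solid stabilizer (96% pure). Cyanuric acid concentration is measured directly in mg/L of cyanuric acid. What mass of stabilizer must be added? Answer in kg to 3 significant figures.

25.6 kg

CYA to add: (62 − 16) = 46 mg/L × 534,000 L = 24,560 g cyanuric acid.
At 96% purity: 24,560 / 0.96 = 25,590 g product.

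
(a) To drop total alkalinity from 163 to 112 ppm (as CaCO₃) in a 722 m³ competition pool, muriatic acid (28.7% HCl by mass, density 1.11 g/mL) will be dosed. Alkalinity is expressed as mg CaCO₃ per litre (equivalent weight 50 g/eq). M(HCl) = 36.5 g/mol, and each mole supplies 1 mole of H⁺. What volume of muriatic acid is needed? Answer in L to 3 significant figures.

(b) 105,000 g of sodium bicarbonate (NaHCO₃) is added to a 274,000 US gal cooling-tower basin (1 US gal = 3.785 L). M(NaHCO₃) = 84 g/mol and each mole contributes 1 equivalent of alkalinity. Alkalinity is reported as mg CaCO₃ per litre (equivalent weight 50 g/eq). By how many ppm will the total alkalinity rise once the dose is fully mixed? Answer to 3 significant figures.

(a) 84.4 L; (b) 60.3 ppm

(a) Volume: 722 m³ = 722,000 L.
(a) Alkalinity to neutralize: (163 − 112) = 51 mg/L as CaCO₃ × 722,000 L = 36,820 g as CaCO₃.
(a) Equivalents of H⁺ required: 36,820 ÷ 50 g/eq = 736.4 eq = 736.4 mol HCl.
(a) Mass of HCl: 736.4 × 36.5 = 26,880 g.
(a) Mass of 28.7% solution: 26,880 / 0.287 = 93,660 g.
(a) Volume: 93,660 g ÷ 1.11 g/mL = 84,380 mL.

(b) Volume: 274,000 US gal × 3.785 L/gal = 1,037,090 L.
(b) Moles of NaHCO₃: 105,000 g ÷ 84 g/mol = 1250 mol → 1250 eq of alkalinity.
(b) As CaCO₃: 1250 eq × 50 g/eq = 62,500 g.
(b) Rise: 62,500 g / 1,037,090 L × 1000 = 60.26 mg/L.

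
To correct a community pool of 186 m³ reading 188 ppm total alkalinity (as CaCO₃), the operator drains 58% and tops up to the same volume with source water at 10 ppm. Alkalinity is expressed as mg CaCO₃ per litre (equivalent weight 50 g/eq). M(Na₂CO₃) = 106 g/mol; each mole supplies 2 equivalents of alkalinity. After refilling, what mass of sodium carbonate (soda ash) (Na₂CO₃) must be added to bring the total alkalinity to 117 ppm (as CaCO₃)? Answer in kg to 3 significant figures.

Volume: 186 m³ = 186,000 L.
After draining 58% and refilling: 188 × 0.42 + 10 × 0.58 = 84.76 ppm.
Deficit to target: 117 − 84.76 = 32.24 mg/L.
As CaCO₃: 32.24 mg/L × 186,000 L = 5997 g; ÷ 50 g/eq ÷ 2 = 59.97 mol Na₂CO₃.
Mass: 59.97 × 106 = 6356 g.

6.36 kg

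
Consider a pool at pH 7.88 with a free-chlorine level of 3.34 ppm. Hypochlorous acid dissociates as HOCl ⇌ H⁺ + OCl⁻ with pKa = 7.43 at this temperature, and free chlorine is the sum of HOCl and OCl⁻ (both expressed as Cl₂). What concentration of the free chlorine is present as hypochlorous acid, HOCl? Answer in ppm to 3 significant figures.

[OCl⁻]/[HOCl] = 10^(pH − pKa) = 10^(7.88 − 7.43) = 10^0.45 = 2.818.
Fraction as HOCl = 1 / (1 + 2.818) = 0.2619.
HOCl = 0.2619 × 3.34 ppm = 0.8747 ppm.

0.875 ppm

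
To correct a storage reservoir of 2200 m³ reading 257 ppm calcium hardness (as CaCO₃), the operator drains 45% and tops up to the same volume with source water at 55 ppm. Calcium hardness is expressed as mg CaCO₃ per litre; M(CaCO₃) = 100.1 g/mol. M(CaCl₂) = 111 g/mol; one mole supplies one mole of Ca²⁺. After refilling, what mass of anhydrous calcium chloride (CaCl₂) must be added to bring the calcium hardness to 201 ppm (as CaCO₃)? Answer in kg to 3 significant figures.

85.1 kg

Volume: 2200 m³ = 2,200,000 L.
After draining 45% and refilling: 257 × 0.55 + 55 × 0.45 = 166.1 ppm.
Deficit to target: 201 − 166.1 = 34.9 mg/L.
As CaCO₃: 34.9 mg/L × 2,200,000 L = 76,780 g; ÷ 100.1 = 767 mol Ca²⁺.
Mass: 767 × 111 = 85,140 g.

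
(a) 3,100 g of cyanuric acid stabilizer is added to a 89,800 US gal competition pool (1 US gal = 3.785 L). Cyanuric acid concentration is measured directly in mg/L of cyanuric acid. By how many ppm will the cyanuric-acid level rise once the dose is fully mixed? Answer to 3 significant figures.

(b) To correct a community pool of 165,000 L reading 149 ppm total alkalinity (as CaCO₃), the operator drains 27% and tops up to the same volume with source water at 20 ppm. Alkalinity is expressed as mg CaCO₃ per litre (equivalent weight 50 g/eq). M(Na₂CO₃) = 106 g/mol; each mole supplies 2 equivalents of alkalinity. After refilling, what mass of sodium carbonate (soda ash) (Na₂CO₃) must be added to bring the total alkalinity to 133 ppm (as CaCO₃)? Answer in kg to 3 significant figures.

(a) Volume: 89,800 US gal × 3.785 L/gal = 339,893 L.
(a) Rise: 3,100 g / 339,893 L × 1000 = 9.121 mg/L.

(b) After draining 27% and refilling: 149 × 0.73 + 20 × 0.27 = 114.17 ppm.
(b) Deficit to target: 133 − 114.17 = 18.83 mg/L.
(b) As CaCO₃: 18.83 mg/L × 165,000 L = 3107 g; ÷ 50 g/eq ÷ 2 = 31.07 mol Na₂CO₃.
(b) Mass: 31.07 × 106 = 3293 g.

(a) 9.12 ppm; (b) 3.29 kg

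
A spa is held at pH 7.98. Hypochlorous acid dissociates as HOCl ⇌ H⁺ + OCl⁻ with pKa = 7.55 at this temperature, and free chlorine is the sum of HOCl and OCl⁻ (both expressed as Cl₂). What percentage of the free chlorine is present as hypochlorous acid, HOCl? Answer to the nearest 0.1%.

27.1%

[OCl⁻]/[HOCl] = 10^(pH − pKa) = 10^(7.98 − 7.55) = 10^0.43 = 2.692.
Fraction as HOCl = 1 / (1 + 2.692) = 0.2709.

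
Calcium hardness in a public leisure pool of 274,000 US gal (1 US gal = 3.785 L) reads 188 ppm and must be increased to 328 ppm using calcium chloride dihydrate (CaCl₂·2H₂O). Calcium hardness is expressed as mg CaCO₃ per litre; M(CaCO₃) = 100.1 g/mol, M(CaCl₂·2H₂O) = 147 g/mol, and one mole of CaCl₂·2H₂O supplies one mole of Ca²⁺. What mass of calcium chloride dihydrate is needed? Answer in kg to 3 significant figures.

213 kg

Volume: 274,000 US gal × 3.785 L/gal = 1,037,090 L.
Hardness to add: (328 − 188) = 140 mg/L as CaCO₃ × 1,037,090 L = 145,200 g as CaCO₃.
Moles of Ca²⁺ (1 mol Ca²⁺ ≡ 1 mol CaCO₃): 145,200 / 100.1 g/mol = 1450 mol.
Mass of CaCl₂·2H₂O: 1450 × 147 = 213,200 g.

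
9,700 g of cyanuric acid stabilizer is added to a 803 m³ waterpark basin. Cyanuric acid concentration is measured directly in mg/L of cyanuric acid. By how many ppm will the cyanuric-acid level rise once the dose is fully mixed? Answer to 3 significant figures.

Volume: 803 m³ = 803,000 L.
Rise: 9,700 g / 803,000 L × 1000 = 12.08 mg/L.

12.1 ppm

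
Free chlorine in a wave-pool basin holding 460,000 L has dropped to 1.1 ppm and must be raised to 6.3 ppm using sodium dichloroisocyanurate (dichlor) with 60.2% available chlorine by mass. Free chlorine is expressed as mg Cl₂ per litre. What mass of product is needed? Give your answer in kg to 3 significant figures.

Chlorine deficit: 6.3 − 1.1 = 5.2 ppm = 5.2 mg/L as Cl₂.
Cl₂ equivalent needed: 5.2 mg/L × 460,000 L = 2,392,000 mg = 2392 g.
Product at 60.2% available chlorine: 2392 / 0.602 = 3973 g.

3.97 kg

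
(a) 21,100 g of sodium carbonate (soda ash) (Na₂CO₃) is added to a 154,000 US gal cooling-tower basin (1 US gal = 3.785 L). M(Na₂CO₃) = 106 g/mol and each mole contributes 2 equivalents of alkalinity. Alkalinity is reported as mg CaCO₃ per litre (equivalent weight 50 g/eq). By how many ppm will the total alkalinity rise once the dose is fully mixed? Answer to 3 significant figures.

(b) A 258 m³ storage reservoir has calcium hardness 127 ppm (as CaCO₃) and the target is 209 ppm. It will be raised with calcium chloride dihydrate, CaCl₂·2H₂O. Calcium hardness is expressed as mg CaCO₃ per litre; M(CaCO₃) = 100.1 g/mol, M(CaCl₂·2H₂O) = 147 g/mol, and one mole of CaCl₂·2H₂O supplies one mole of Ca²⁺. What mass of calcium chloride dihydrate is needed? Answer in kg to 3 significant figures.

(a) Volume: 154,000 US gal × 3.785 L/gal = 582,890 L.
(a) Moles of Na₂CO₃: 21,100 g ÷ 106 g/mol = 199.1 mol → 398.1 eq of alkalinity.
(a) As CaCO₃: 398.1 eq × 50 g/eq = 19,910 g.
(a) Rise: 19,910 g / 582,890 L × 1000 = 34.15 mg/L.

(b) Volume: 258 m³ = 258,000 L.
(b) Hardness to add: (209 − 127) = 82 mg/L as CaCO₃ × 258,000 L = 21,160 g as CaCO₃.
(b) Moles of Ca²⁺ (1 mol Ca²⁺ ≡ 1 mol CaCO₃): 21,160 / 100.1 g/mol = 211.3 mol.
(b) Mass of CaCl₂·2H₂O: 211.3 × 147 = 31,070 g.

(a) 34.1 ppm; (b) 31.1 kg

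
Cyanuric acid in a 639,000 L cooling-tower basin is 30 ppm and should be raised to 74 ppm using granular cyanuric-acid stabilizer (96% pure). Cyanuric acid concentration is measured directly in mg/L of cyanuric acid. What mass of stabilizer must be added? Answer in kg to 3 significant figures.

CYA to add: (74 − 30) = 44 mg/L × 639,000 L = 28,120 g cyanuric acid.
At 96% purity: 28,120 / 0.96 = 29,290 g product.

29.3 kg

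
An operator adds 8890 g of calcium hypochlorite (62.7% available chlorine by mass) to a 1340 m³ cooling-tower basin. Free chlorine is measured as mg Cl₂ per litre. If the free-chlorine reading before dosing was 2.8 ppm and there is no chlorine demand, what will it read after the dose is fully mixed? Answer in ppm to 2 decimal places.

6.96 ppm

Volume: 1340 m³ = 1,340,000 L.
Available chlorine delivered: 8890 g × 0.627 = 5574 g as Cl₂.
Concentration rise: 5574 g / 1,340,000 L = 4.16 mg/L = 4.16 ppm.
Final FC: 2.8 + 4.16 = 6.96 ppm.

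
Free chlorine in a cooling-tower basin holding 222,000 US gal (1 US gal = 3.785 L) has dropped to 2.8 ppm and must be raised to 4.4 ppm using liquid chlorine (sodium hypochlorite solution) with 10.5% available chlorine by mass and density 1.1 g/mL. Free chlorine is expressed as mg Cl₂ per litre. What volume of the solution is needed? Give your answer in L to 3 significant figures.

11.6 L

Volume: 222,000 US gal × 3.785 L/gal = 840,270 L.
Chlorine deficit: 4.4 − 2.8 = 1.6 ppm = 1.6 mg/L as Cl₂.
Cl₂ equivalent needed: 1.6 mg/L × 840,270 L = 1,344,000 mg = 1344 g.
Product at 10.5% available chlorine: 1344 / 0.105 = 12,800 g.
Volume at density 1.1 g/mL: 12,800 g ÷ 1.1 g/mL = 11,640 mL.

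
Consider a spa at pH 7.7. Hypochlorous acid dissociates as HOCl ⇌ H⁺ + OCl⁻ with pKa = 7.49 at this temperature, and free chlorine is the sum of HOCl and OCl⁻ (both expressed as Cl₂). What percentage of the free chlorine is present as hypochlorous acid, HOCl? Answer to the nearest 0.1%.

[OCl⁻]/[HOCl] = 10^(pH − pKa) = 10^(7.7 − 7.49) = 10^0.21 = 1.622.
Fraction as HOCl = 1 / (1 + 1.622) = 0.3814.

38.1%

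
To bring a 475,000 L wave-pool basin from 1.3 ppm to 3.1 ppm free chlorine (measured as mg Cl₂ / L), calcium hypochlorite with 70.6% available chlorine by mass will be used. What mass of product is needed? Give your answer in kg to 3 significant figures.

1.21 kg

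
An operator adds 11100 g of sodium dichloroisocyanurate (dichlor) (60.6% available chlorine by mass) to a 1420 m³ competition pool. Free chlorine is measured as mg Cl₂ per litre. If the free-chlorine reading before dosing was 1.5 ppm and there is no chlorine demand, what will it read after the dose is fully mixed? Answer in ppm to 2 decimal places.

Volume: 1420 m³ = 1,420,000 L.
Available chlorine delivered: 11,100 g × 0.606 = 6727 g as Cl₂.
Concentration rise: 6727 g / 1,420,000 L = 4.737 mg/L = 4.74 ppm.
Final FC: 1.5 + 4.74 = 6.24 ppm.

6.24 ppm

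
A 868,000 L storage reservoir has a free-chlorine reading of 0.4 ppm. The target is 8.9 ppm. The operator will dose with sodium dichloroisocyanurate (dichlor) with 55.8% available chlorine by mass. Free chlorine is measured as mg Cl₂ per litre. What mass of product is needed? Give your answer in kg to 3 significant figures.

13.2 kg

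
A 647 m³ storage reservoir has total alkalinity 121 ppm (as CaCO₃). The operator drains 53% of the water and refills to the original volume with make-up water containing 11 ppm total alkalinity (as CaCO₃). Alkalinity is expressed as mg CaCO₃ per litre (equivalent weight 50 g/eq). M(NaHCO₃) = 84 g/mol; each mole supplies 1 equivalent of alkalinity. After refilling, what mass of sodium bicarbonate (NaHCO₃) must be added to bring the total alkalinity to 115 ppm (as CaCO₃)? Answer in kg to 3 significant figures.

Volume: 647 m³ = 647,000 L.
After draining 53% and refilling: 121 × 0.47 + 11 × 0.53 = 62.7 ppm.
Deficit to target: 115 − 62.7 = 52.3 mg/L.
As CaCO₃: 52.3 mg/L × 647,000 L = 33,840 g; ÷ 50 g/eq ÷ 1 = 676.8 mol NaHCO₃.
Mass: 676.8 × 84 = 56,850 g.

56.8 kg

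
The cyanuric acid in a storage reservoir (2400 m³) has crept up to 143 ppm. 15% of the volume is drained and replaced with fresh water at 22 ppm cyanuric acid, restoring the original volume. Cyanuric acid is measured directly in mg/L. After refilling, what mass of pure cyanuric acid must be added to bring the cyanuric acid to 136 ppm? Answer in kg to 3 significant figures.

26.8 kg

Volume: 2400 m³ = 2,400,000 L.
After draining 15% and refilling: 143 × 0.85 + 22 × 0.15 = 124.85 ppm.
Deficit to target: 136 − 124.85 = 11.15 mg/L.
Mass: 11.15 mg/L × 2,400,000 L = 26,760 g cyanuric acid.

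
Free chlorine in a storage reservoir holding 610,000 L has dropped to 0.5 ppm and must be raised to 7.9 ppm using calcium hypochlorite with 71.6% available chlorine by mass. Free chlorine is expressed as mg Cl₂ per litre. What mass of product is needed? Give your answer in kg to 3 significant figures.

6.30 kg

Chlorine deficit: 7.9 − 0.5 = 7.4 ppm = 7.4 mg/L as Cl₂.
Cl₂ equivalent needed: 7.4 mg/L × 610,000 L = 4,514,000 mg = 4514 g.
Product at 71.6% available chlorine: 4514 / 0.716 = 6304 g.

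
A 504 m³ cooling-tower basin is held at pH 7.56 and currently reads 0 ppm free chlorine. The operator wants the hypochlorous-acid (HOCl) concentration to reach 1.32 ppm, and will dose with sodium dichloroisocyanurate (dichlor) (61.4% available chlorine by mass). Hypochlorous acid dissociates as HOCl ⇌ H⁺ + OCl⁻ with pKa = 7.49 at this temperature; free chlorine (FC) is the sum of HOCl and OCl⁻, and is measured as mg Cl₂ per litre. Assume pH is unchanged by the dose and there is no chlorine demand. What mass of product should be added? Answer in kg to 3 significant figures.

Volume: 504 m³ = 504,000 L.
[OCl⁻]/[HOCl] = 10^(pH − pKa) = 10^(7.56 − 7.49) = 1.175; fraction as HOCl = 1/(1 + 1.175) = 0.4598.
Free chlorine required for 1.32 ppm HOCl: 1.32 / 0.4598 = 2.871 ppm.
FC to add: 2.871 − 0 = 2.871 mg/L as Cl₂.
Cl₂ equivalent: 2.871 mg/L × 504,000 L = 1447 g.
Product at 61.4% available Cl: 1447 / 0.614 = 2357 g.

2.36 kg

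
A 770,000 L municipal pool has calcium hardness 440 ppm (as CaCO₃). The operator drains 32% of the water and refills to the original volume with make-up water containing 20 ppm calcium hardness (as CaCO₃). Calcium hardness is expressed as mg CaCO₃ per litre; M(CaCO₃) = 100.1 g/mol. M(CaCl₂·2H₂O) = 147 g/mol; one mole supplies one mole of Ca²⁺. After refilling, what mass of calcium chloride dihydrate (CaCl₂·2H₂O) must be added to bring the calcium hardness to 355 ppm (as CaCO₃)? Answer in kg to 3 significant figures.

55.9 kg

After draining 32% and refilling: 440 × 0.68 + 20 × 0.32 = 305.6 ppm.
Deficit to target: 355 − 305.6 = 49.4 mg/L.
As CaCO₃: 49.4 mg/L × 770,000 L = 38,040 g; ÷ 100.1 = 380 mol Ca²⁺.
Mass: 380 × 147 = 55,860 g.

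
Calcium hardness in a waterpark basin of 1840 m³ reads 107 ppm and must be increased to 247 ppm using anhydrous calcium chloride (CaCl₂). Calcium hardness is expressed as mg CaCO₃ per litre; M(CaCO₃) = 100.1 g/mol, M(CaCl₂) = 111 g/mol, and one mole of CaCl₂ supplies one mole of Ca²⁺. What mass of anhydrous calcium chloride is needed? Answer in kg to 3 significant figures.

Volume: 1840 m³ = 1,840,000 L.
Hardness to add: (247 − 107) = 140 mg/L as CaCO₃ × 1,840,000 L = 257,600 g as CaCO₃.
Moles of Ca²⁺ (1 mol Ca²⁺ ≡ 1 mol CaCO₃): 257,600 / 100.1 g/mol = 2573 mol.
Mass of CaCl₂: 2573 × 111 = 285,700 g.

286 kg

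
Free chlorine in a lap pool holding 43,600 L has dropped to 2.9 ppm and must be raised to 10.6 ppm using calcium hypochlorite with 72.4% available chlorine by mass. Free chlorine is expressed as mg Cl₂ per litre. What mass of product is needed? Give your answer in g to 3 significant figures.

Chlorine deficit: 10.6 − 2.9 = 7.7 ppm = 7.7 mg/L as Cl₂.
Cl₂ equivalent needed: 7.7 mg/L × 43,600 L = 335,700 mg = 335.7 g.
Product at 72.4% available chlorine: 335.7 / 0.724 = 463.7 g.

464 g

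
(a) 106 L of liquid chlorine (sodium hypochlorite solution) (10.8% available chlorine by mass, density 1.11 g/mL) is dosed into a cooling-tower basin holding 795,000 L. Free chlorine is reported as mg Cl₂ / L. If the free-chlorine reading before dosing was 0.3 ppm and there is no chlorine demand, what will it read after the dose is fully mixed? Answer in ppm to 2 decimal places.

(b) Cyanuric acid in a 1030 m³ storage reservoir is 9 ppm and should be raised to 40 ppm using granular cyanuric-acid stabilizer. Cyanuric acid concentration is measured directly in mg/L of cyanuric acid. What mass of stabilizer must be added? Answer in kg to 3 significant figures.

(a) Mass of solution: 106 L × 1000 mL/L × 1.11 g/mL = 117,700 g.
(a) Available chlorine delivered: 117,700 g × 0.108 = 12,710 g as Cl₂.
(a) Concentration rise: 12,710 g / 795,000 L = 15.98 mg/L = 15.98 ppm.
(a) Final FC: 0.3 + 15.98 = 16.28 ppm.

(b) Volume: 1030 m³ = 1,030,000 L.
(b) CYA to add: (40 − 9) = 31 mg/L × 1,030,000 L = 31,930 g cyanuric acid.

(a) 16.28 ppm; (b) 31.9 kg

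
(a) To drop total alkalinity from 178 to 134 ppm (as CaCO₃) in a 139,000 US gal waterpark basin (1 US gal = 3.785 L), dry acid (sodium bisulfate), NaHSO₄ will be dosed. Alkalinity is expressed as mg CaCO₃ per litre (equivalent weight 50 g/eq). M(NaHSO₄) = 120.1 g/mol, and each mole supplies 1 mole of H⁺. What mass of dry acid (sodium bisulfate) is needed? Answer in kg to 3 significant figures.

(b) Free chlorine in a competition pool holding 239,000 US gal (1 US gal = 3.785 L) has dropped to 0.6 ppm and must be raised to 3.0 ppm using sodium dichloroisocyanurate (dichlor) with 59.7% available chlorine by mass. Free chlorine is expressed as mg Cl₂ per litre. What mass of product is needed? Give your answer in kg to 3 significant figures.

(a) 55.6 kg; (b) 3.64 kg

(a) Volume: 139,000 US gal × 3.785 L/gal = 526,115 L.
(a) Alkalinity to neutralize: (178 − 134) = 44 mg/L as CaCO₃ × 526,115 L = 23,150 g as CaCO₃.
(a) Equivalents of H⁺ required: 23,150 ÷ 50 g/eq = 463 eq = 463 mol NaHSO₄.
(a) Mass of NaHSO₄: 463 × 120.1 = 55,600 g.

(b) Volume: 239,000 US gal × 3.785 L/gal = 904,615 L.
(b) Chlorine deficit: 3.0 − 0.6 = 2.4 ppm = 2.4 mg/L as Cl₂.
(b) Cl₂ equivalent needed: 2.4 mg/L × 904,615 L = 2,171,000 mg = 2171 g.
(b) Product at 59.7% available chlorine: 2171 / 0.597 = 3637 g.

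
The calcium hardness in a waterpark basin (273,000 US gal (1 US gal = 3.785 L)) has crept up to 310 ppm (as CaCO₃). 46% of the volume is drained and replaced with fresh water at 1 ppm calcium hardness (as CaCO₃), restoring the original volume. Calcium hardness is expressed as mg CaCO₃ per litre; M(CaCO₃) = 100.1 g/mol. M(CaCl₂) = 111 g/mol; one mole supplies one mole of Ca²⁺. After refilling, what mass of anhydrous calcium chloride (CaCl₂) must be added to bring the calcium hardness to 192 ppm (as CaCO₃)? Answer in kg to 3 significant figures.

27.7 kg

Volume: 273,000 US gal × 3.785 L/gal = 1,033,305 L.
After draining 46% and refilling: 310 × 0.54 + 1 × 0.46 = 167.86 ppm.
Deficit to target: 192 − 167.86 = 24.14 mg/L.
As CaCO₃: 24.14 mg/L × 1,033,305 L = 24,940 g; ÷ 100.1 = 249.2 mol Ca²⁺.
Mass: 249.2 × 111 = 27,660 g.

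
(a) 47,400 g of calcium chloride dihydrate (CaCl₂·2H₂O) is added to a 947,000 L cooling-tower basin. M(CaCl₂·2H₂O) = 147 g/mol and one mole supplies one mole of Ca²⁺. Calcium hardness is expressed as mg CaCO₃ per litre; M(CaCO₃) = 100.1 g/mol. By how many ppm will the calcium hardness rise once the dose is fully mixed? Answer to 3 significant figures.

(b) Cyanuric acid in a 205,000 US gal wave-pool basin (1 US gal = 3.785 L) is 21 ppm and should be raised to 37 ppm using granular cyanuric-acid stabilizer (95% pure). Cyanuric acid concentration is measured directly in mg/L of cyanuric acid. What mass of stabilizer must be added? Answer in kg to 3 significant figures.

(a) 34.1 ppm; (b) 13.1 kg

(a) Moles of Ca²⁺: 47,400 g ÷ 147 g/mol = 322.4 mol.
(a) As CaCO₃: 322.4 mol × 100.1 g/mol = 32,280 g.
(a) Rise: 32,280 g / 947,000 L × 1000 = 34.08 mg/L.

(b) Volume: 205,000 US gal × 3.785 L/gal = 775,925 L.
(b) CYA to add: (37 − 21) = 16 mg/L × 775,925 L = 12,410 g cyanuric acid.
(b) At 95% purity: 12,410 / 0.95 = 13,070 g product.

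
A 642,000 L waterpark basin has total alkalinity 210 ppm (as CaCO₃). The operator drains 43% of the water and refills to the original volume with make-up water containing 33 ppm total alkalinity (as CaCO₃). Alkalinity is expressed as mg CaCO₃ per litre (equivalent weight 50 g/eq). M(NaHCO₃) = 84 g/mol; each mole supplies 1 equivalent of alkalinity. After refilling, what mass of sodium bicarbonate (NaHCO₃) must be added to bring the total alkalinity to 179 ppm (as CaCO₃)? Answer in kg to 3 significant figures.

After draining 43% and refilling: 210 × 0.57 + 33 × 0.43 = 133.89 ppm.
Deficit to target: 179 − 133.89 = 45.11 mg/L.
As CaCO₃: 45.11 mg/L × 642,000 L = 28,960 g; ÷ 50 g/eq ÷ 1 = 579.2 mol NaHCO₃.
Mass: 579.2 × 84 = 48,650 g.

48.7 kg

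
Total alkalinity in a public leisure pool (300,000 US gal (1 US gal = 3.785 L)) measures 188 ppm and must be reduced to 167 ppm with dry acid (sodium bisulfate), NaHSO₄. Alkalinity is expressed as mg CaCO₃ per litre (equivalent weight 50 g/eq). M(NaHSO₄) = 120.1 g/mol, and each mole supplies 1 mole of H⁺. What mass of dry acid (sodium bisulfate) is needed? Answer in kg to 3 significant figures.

Volume: 300,000 US gal × 3.785 L/gal = 1,135,500 L.
Alkalinity to neutralize: (188 − 167) = 21 mg/L as CaCO₃ × 1,135,500 L = 23,850 g as CaCO₃.
Equivalents of H⁺ required: 23,850 ÷ 50 g/eq = 476.9 eq = 476.9 mol NaHSO₄.
Mass of NaHSO₄: 476.9 × 120.1 = 57,280 g.

57.3 kg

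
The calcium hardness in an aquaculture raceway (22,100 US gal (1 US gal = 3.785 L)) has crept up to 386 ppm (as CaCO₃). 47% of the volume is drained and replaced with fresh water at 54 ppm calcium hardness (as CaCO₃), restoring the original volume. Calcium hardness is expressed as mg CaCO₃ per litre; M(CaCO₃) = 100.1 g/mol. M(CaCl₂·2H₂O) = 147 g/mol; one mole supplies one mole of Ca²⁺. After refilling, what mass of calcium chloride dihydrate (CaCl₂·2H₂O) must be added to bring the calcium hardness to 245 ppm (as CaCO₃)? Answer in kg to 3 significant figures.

Volume: 22,100 US gal × 3.785 L/gal = 83,648 L.
After draining 47% and refilling: 386 × 0.53 + 54 × 0.47 = 229.96 ppm.
Deficit to target: 245 − 229.96 = 15.04 mg/L.
As CaCO₃: 15.04 mg/L × 83,648 L = 1258 g; ÷ 100.1 = 12.57 mol Ca²⁺.
Mass: 12.57 × 147 = 1848 g.

1.85 kg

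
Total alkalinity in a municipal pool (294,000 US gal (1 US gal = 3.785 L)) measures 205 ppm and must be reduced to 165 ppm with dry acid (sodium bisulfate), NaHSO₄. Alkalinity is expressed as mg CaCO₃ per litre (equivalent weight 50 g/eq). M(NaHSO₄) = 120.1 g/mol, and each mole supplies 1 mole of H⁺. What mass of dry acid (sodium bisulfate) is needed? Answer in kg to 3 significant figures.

107 kg

Volume: 294,000 US gal × 3.785 L/gal = 1,112,790 L.
Alkalinity to neutralize: (205 − 165) = 40 mg/L as CaCO₃ × 1,112,790 L = 44,510 g as CaCO₃.
Equivalents of H⁺ required: 44,510 ÷ 50 g/eq = 890.2 eq = 890.2 mol NaHSO₄.
Mass of NaHSO₄: 890.2 × 120.1 = 106,900 g.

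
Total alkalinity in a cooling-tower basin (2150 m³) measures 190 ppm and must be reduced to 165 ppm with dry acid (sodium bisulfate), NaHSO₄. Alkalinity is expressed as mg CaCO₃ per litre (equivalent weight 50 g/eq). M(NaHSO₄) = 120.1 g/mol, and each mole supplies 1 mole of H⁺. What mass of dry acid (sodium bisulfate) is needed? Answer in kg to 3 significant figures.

Volume: 2150 m³ = 2,150,000 L.
Alkalinity to neutralize: (190 − 165) = 25 mg/L as CaCO₃ × 2,150,000 L = 53,750 g as CaCO₃.
Equivalents of H⁺ required: 53,750 ÷ 50 g/eq = 1075 eq = 1075 mol NaHSO₄.
Mass of NaHSO₄: 1075 × 120.1 = 129,100 g.

129 kg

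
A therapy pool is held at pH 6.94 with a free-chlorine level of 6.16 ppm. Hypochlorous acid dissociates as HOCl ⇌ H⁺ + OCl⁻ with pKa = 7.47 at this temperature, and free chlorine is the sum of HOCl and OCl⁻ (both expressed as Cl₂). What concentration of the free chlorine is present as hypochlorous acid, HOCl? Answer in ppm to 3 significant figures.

4.76 ppm

[OCl⁻]/[HOCl] = 10^(pH − pKa) = 10^(6.94 − 7.47) = 10^-0.53 = 0.2951.
Fraction as HOCl = 1 / (1 + 0.2951) = 0.7721.
HOCl = 0.7721 × 6.16 ppm = 4.756 ppm.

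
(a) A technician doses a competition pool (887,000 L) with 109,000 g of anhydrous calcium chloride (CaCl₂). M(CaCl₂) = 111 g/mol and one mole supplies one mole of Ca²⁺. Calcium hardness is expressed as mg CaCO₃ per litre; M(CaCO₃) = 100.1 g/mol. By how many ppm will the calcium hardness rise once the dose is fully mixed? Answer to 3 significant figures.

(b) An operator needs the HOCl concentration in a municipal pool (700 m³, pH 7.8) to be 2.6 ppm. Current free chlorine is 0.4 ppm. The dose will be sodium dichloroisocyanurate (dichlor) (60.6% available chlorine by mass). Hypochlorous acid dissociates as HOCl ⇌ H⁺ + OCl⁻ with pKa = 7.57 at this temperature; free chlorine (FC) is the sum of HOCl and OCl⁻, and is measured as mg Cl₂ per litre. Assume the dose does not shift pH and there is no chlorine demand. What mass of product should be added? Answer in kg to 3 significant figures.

(a) Moles of Ca²⁺: 109,000 g ÷ 111 g/mol = 982 mol.
(a) As CaCO₃: 982 mol × 100.1 g/mol = 98,300 g.
(a) Rise: 98,300 g / 887,000 L × 1000 = 110.8 mg/L.

(b) Volume: 700 m³ = 700,000 L.
(b) [OCl⁻]/[HOCl] = 10^(pH − pKa) = 10^(7.8 − 7.57) = 1.698; fraction as HOCl = 1/(1 + 1.698) = 0.3706.
(b) Free chlorine required for 2.6 ppm HOCl: 2.6 / 0.3706 = 7.015 ppm.
(b) FC to add: 7.015 − 0.4 = 6.615 mg/L as Cl₂.
(b) Cl₂ equivalent: 6.615 mg/L × 700,000 L = 4631 g.
(b) Product at 60.6% available Cl: 4631 / 0.606 = 7642 g.

(a) 111 ppm; (b) 7.64 kg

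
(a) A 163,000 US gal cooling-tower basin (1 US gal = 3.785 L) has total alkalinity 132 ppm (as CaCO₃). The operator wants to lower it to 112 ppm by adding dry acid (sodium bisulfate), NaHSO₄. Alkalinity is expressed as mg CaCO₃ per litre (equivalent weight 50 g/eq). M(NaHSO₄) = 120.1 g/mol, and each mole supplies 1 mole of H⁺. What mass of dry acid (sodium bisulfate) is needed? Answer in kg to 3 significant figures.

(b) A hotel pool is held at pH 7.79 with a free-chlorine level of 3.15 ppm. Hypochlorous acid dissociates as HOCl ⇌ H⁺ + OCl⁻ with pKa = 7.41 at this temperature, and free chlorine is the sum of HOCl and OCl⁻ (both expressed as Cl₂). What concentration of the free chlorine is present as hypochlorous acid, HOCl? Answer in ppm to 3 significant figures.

(a) Volume: 163,000 US gal × 3.785 L/gal = 616,955 L.
(a) Alkalinity to neutralize: (132 − 112) = 20 mg/L as CaCO₃ × 616,955 L = 12,340 g as CaCO₃.
(a) Equivalents of H⁺ required: 12,340 ÷ 50 g/eq = 246.8 eq = 246.8 mol NaHSO₄.
(a) Mass of NaHSO₄: 246.8 × 120.1 = 29,640 g.

(b) [OCl⁻]/[HOCl] = 10^(pH − pKa) = 10^(7.79 − 7.41) = 10^0.38 = 2.399.
(b) Fraction as HOCl = 1 / (1 + 2.399) = 0.2942.
(b) HOCl = 0.2942 × 3.15 ppm = 0.9268 ppm.

(a) 29.6 kg; (b) 0.927 ppm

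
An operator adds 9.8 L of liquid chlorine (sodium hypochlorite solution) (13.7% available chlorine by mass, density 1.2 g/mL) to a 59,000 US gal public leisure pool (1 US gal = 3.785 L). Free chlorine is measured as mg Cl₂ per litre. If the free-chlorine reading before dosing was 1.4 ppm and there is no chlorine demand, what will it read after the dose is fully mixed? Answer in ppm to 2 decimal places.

8.61 ppm

Volume: 59,000 US gal × 3.785 L/gal = 223,315 L.
Mass of solution: 9.8 L × 1000 mL/L × 1.2 g/mL = 11,760 g.
Available chlorine delivered: 11,760 g × 0.137 = 1611 g as Cl₂.
Concentration rise: 1611 g / 223,315 L = 7.215 mg/L = 7.21 ppm.
Final FC: 1.4 + 7.21 = 8.61 ppm.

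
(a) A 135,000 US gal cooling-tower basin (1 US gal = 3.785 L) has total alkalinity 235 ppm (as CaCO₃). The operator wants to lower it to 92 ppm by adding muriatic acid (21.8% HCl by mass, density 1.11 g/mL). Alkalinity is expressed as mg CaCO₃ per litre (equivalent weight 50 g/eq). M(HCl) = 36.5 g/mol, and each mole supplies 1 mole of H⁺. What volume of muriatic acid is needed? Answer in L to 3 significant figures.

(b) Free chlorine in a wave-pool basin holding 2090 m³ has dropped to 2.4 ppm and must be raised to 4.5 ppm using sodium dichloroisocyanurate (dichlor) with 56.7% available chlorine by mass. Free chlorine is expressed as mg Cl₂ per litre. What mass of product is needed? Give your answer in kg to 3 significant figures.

(a) 220 L; (b) 7.74 kg

(a) Volume: 135,000 US gal × 3.785 L/gal = 510,975 L.
(a) Alkalinity to neutralize: (235 − 92) = 143 mg/L as CaCO₃ × 510,975 L = 73,070 g as CaCO₃.
(a) Equivalents of H⁺ required: 73,070 ÷ 50 g/eq = 1461 eq = 1461 mol HCl.
(a) Mass of HCl: 1461 × 36.5 = 53,340 g.
(a) Mass of 21.8% solution: 53,340 / 0.218 = 244,700 g.
(a) Volume: 244,700 g ÷ 1.11 g/mL = 220,400 mL.

(b) Volume: 2090 m³ = 2,090,000 L.
(b) Chlorine deficit: 4.5 − 2.4 = 2.1 ppm = 2.1 mg/L as Cl₂.
(b) Cl₂ equivalent needed: 2.1 mg/L × 2,090,000 L = 4,389,000 mg = 4389 g.
(b) Product at 56.7% available chlorine: 4389 / 0.567 = 7741 g.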